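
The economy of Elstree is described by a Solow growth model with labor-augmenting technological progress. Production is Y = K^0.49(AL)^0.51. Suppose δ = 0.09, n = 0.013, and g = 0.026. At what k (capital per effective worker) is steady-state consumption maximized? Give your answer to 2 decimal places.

k_gold ≈ 13.69

The effective depreciation rate is n + g + δ = 0.013 + 0.026 + 0.09 = 0.129.
Maximizing c = f(k) − (n+g+δ)·k gives f'(k) = n+g+δ, i.e. 0.49·k^(0.49−1) = 0.129, so k_gold = (0.49/0.129)^(1/0.51) ≈ 13.6925.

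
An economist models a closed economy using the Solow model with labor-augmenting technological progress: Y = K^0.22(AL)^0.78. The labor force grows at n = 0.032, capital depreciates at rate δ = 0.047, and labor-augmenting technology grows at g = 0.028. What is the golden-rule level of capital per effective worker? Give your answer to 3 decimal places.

n + g + δ = 0.032 + 0.028 + 0.047 = 0.107.
Setting f'(k) = n+g+δ gives 0.22·k^(0.22−1) = 0.107, hence k_gold = (0.22/0.107)^(1/0.78) ≈ 2.5196.

k_gold ≈ 2.520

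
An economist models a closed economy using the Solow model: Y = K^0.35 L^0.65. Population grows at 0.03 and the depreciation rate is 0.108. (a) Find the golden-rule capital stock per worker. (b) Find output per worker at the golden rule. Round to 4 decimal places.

Capital per worker breaks even when investment replaces (n + δ)·k; here n + δ = 0.138.
Maximizing c = f(k) − (n+δ)·k gives f'(k) = n+δ, i.e. 0.35·k^(0.35−1) = 0.138, so k_gold = (0.35/0.138)^(1/0.65) ≈ 4.1863.
y_gold = 4.1863^0.35 ≈ 1.6506.

(a) k_gold ≈ 4.1863; (b) y_gold ≈ 1.6506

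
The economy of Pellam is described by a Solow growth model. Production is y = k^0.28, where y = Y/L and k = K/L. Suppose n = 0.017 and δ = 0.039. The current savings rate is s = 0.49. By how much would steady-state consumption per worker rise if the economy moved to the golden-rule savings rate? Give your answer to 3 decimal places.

Δc ≈ 0.161

n + δ = 0.017 + 0.039 = 0.056.
Current steady state (s = 0.49): k* = (0.49/0.056)^(1/0.72) ≈ 20.3397, y* = 20.3397^0.28 ≈ 2.3245, c* = (1−0.49)·2.3245 ≈ 1.1855.
Golden rule sets MPK = n+δ: 0.28·k^(0.28−1) = 0.056, so k_gold = (0.28/0.056)^(1/0.72) ≈ 9.3496.
y_gold = 9.3496^0.28 ≈ 1.8699, c_gold = y_gold − 0.056·k_gold ≈ 1.3463.
Gain: Δc = 1.3463 − 1.1855 ≈ 0.1608.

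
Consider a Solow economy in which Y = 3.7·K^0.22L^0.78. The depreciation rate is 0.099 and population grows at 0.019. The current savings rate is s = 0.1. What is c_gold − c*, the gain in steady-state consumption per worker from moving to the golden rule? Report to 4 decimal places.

Δc ≈ 0.3793

The effective depreciation rate is n + δ = 0.019 + 0.099 = 0.118.
Current steady state (s = 0.1): k* = (0.1·3.7/0.118)^(1/0.78) ≈ 4.3282, y* = 3.7·4.3282^0.22 ≈ 5.1073, c* = (1−0.1)·5.1073 ≈ 4.5965.
Golden rule sets MPK = n+δ: 0.22·3.7·k^(0.22−1) = 0.118, so k_gold = (0.22·3.7/0.118)^(1/0.78) ≈ 11.8935.
y_gold = 3.7·11.8935^0.22 ≈ 6.3793, c_gold = y_gold − 0.118·k_gold ≈ 4.9758.
Gain: Δc = 4.9758 − 4.5965 ≈ 0.3793.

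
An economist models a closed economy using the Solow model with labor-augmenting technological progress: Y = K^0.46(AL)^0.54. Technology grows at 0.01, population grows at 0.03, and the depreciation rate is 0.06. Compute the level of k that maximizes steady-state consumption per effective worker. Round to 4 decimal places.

k_gold ≈ 16.8783

n + g + δ = 0.03 + 0.01 + 0.06 = 0.1.
Setting f'(k) = n+g+δ gives 0.46·k^(0.46−1) = 0.1, hence k_gold = (0.46/0.1)^(1/0.54) ≈ 16.8783.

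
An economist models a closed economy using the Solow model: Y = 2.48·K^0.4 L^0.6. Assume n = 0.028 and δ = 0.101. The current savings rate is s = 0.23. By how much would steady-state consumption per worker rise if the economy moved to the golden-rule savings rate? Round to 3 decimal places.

Δc ≈ 0.653

The effective depreciation rate is n + δ = 0.028 + 0.101 = 0.129.
Current steady state (s = 0.23): k* = (0.23·2.48/0.129)^(1/0.6) ≈ 11.9120, y* = 2.48·11.9120^0.4 ≈ 6.6811, c* = (1−0.23)·6.6811 ≈ 5.1444.
At the golden rule the marginal product of capital equals n+δ: 0.4·2.48·k^(0.4−1) = 0.129. Solving, k_gold = (0.4·2.48/0.129)^(1/0.6) ≈ 29.9596.
y_gold = 2.48·29.9596^0.4 ≈ 9.6620, c_gold = y_gold − 0.129·k_gold ≈ 5.7972.
Gain: Δc = 5.7972 − 5.1444 ≈ 0.6528.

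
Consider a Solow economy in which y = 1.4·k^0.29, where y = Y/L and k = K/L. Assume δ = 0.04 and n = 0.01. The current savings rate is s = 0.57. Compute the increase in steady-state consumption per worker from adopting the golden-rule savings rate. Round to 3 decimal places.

The effective depreciation rate is n + δ = 0.01 + 0.04 = 0.05.
Current steady state (s = 0.57): k* = (0.57·1.4/0.05)^(1/0.71) ≈ 49.4780, y* = 1.4·49.4780^0.29 ≈ 4.3402, c* = (1−0.57)·4.3402 ≈ 1.8663.
Maximizing c = f(k) − (n+δ)·k gives f'(k) = n+δ, i.e. 0.29·1.4·k^(0.29−1) = 0.05, so k_gold = (0.29·1.4/0.05)^(1/0.71) ≈ 19.1014.
y_gold = 1.4·19.1014^0.29 ≈ 3.2933, c_gold = y_gold − 0.05·k_gold ≈ 2.3383.
Gain: Δc = 2.3383 − 1.8663 ≈ 0.4720.

Δc ≈ 0.472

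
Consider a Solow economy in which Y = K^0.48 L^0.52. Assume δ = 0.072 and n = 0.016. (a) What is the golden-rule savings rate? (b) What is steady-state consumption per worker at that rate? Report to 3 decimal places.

(a) s_gold = 0.480; (b) c_gold ≈ 2.489

Capital per worker breaks even when investment replaces (n + δ)·k; here n + δ = 0.088.
For Cobb-Douglas, s_gold equals capital's share: s_gold = 0.48.
At the golden rule the marginal product of capital equals n+δ: 0.48·k^(0.48−1) = 0.088. Solving, k_gold = (0.48/0.088)^(1/0.52) ≈ 26.1122.
y_gold = 26.1122^0.48 ≈ 4.7872; c_gold = (1−0.48)·y_gold ≈ 2.4894.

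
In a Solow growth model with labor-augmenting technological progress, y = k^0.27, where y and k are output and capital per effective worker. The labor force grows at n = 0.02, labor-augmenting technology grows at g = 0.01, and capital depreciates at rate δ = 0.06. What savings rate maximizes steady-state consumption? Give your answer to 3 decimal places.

s_gold = 0.270

n + g + δ = 0.02 + 0.01 + 0.06 = 0.09.
At the golden rule MPK = n+g+δ, and in any Cobb-Douglas steady state s = (n+g+δ)·k/y = MPK·k/y = capital's share 0.27.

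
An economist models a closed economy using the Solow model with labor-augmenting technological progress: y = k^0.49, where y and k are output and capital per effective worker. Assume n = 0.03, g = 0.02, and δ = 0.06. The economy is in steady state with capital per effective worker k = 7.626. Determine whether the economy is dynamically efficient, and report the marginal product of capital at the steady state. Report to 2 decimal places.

The effective depreciation rate is n + g + δ = 0.03 + 0.02 + 0.06 = 0.11.
MPK = 0.49·k^(0.49−1) = 0.49·7.626^(-0.51) ≈ 0.1739.
MPK > 0.11, so the economy is dynamically efficient (under-saving).

dynamically efficient; MPK ≈ 0.17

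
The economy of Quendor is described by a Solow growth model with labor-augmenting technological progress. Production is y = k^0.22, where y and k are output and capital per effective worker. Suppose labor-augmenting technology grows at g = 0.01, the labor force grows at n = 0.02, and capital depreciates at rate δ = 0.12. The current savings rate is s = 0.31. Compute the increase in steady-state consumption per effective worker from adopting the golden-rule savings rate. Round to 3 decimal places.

The effective depreciation rate is n + g + δ = 0.02 + 0.01 + 0.12 = 0.15.
Current steady state (s = 0.31): k* = (0.31/0.15)^(1/0.78) ≈ 2.5363, y* = 2.5363^0.22 ≈ 1.2272, c* = (1−0.31)·1.2272 ≈ 0.8468.
Maximizing c = f(k) − (n+g+δ)·k gives f'(k) = n+g+δ, i.e. 0.22·k^(0.22−1) = 0.15, so k_gold = (0.22/0.15)^(1/0.78) ≈ 1.6340.
y_gold = 1.6340^0.22 ≈ 1.1141, c_gold = y_gold − 0.15·k_gold ≈ 0.8690.
Gain: Δc = 0.8690 − 0.8468 ≈ 0.0222.

Δc ≈ 0.022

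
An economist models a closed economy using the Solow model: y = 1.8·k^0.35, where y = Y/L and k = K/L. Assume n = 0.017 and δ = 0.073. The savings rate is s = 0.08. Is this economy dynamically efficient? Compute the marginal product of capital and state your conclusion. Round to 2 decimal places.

Capital per worker breaks even when investment replaces (n + δ)·k; here n + δ = 0.09.
Steady-state k*: s·A·k^0.35 = 0.09·k gives k* = (0.08·1.8/0.09)^(1/0.65) ≈ 2.0608.
MPK = 0.35·1.8·2.0608^(-0.65) ≈ 0.3937.
MPK > n+δ = 0.09, so the economy is dynamically efficient (under-saving).

dynamically efficient; MPK ≈ 0.39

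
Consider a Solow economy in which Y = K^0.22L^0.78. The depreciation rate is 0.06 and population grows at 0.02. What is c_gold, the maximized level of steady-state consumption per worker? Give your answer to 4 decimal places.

Break-even investment rate: n + δ = 0.02 + 0.06 = 0.08.
Setting f'(k) = n+δ gives 0.22·k^(0.22−1) = 0.08, hence k_gold = (0.22/0.08)^(1/0.78) ≈ 3.6580.
y_gold = 3.6580^0.22 ≈ 1.3302.
c_gold = y_gold − (n+δ)·k_gold = 1.3302 − 0.08·3.6580 ≈ 1.0375.

c_gold ≈ 1.0375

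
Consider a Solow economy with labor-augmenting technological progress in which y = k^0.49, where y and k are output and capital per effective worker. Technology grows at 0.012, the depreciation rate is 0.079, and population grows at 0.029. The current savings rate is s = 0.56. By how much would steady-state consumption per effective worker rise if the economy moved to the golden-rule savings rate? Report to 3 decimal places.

Break-even investment rate: n + g + δ = 0.029 + 0.012 + 0.079 = 0.12.
Current steady state (s = 0.56): k* = (0.56/0.12)^(1/0.51) ≈ 20.5011, y* = 20.5011^0.49 ≈ 4.3931, c* = (1−0.56)·4.3931 ≈ 1.9330.
Maximizing c = f(k) − (n+g+δ)·k gives f'(k) = n+g+δ, i.e. 0.49·k^(0.49−1) = 0.12, so k_gold = (0.49/0.12)^(1/0.51) ≈ 15.7786.
y_gold = 15.7786^0.49 ≈ 3.8641, c_gold = y_gold − 0.12·k_gold ≈ 1.9707.
Gain: Δc = 1.9707 − 1.9330 ≈ 0.0377.

Δc ≈ 0.038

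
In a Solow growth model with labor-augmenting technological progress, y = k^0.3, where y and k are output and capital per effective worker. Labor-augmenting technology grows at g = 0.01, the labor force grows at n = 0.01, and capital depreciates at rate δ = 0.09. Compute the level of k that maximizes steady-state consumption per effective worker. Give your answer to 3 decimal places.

Capital per effective worker breaks even when investment replaces (n + g + δ)·k; here n + g + δ = 0.11.
Setting f'(k) = n+g+δ gives 0.3·k^(0.3−1) = 0.11, hence k_gold = (0.3/0.11)^(1/0.7) ≈ 4.1925.

k_gold ≈ 4.192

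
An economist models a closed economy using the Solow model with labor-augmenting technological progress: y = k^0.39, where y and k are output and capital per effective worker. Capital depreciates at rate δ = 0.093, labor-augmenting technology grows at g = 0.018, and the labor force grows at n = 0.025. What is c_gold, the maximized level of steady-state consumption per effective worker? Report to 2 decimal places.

c_gold ≈ 1.20

n + g + δ = 0.025 + 0.018 + 0.093 = 0.136.
Setting f'(k) = n+g+δ gives 0.39·k^(0.39−1) = 0.136, hence k_gold = (0.39/0.136)^(1/0.61) ≈ 5.6240.
y_gold = 5.6240^0.39 ≈ 1.9612.
c_gold = y_gold − (n+g+δ)·k_gold = 1.9612 − 0.136·5.6240 ≈ 1.1963.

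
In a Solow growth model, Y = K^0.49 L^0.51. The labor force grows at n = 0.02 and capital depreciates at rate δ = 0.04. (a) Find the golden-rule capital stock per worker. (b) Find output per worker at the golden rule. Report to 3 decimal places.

(a) k_gold ≈ 61.422; (b) y_gold ≈ 7.521

Capital per worker breaks even when investment replaces (n + δ)·k; here n + δ = 0.06.
Golden rule sets MPK = n+δ: 0.49·k^(0.49−1) = 0.06, so k_gold = (0.49/0.06)^(1/0.51) ≈ 61.4219.
y_gold = 61.4219^0.49 ≈ 7.5210.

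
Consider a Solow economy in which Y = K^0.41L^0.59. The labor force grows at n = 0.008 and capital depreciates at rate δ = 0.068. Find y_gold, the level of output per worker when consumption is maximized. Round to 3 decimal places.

The effective depreciation rate is n + δ = 0.008 + 0.068 = 0.076.
Setting f'(k) = n+δ gives 0.41·k^(0.41−1) = 0.076, hence k_gold = (0.41/0.076)^(1/0.59) ≈ 17.4031.
Output: y_gold = k_gold^0.41 = 17.4031^0.41 ≈ 3.2259.

y_gold ≈ 3.226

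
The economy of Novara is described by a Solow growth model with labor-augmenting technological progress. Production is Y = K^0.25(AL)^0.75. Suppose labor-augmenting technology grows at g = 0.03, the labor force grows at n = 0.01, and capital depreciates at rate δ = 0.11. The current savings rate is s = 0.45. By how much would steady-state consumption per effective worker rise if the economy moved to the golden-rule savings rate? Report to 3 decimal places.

Δc ≈ 0.096

Capital per effective worker breaks even when investment replaces (n + g + δ)·k; here n + g + δ = 0.15.
Current steady state (s = 0.45): k* = (0.45/0.15)^(1/0.75) ≈ 4.3267, y* = 4.3267^0.25 ≈ 1.4422, c* = (1−0.45)·1.4422 ≈ 0.7932.
Maximizing c = f(k) − (n+g+δ)·k gives f'(k) = n+g+δ, i.e. 0.25·k^(0.25−1) = 0.15, so k_gold = (0.25/0.15)^(1/0.75) ≈ 1.9761.
y_gold = 1.9761^0.25 ≈ 1.1856, c_gold = y_gold − 0.15·k_gold ≈ 0.8892.
Gain: Δc = 0.8892 − 0.7932 ≈ 0.0960.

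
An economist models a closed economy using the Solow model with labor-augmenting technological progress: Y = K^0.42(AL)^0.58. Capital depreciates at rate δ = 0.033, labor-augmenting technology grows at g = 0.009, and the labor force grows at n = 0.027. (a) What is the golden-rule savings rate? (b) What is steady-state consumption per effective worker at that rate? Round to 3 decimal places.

The effective depreciation rate is n + g + δ = 0.027 + 0.009 + 0.033 = 0.069.
For Cobb-Douglas, s_gold equals capital's share: s_gold = 0.42.
Golden rule sets MPK = n+g+δ: 0.42·k^(0.42−1) = 0.069, so k_gold = (0.42/0.069)^(1/0.58) ≈ 22.5120.
y_gold = 22.5120^0.42 ≈ 3.6984; c_gold = (1−0.42)·y_gold ≈ 2.1451.

(a) s_gold = 0.420; (b) c_gold ≈ 2.145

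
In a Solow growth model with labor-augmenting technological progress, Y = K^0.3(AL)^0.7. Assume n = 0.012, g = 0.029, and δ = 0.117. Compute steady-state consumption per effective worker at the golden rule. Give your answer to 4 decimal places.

Break-even investment rate: n + g + δ = 0.012 + 0.029 + 0.117 = 0.158.
At the golden rule the marginal product of capital equals n+g+δ: 0.3·k^(0.3−1) = 0.158. Solving, k_gold = (0.3/0.158)^(1/0.7) ≈ 2.4992.
y_gold = 2.4992^0.3 ≈ 1.3163.
c_gold = y_gold − (n+g+δ)·k_gold = 1.3163 − 0.158·2.4992 ≈ 0.9214.

c_gold ≈ 0.9214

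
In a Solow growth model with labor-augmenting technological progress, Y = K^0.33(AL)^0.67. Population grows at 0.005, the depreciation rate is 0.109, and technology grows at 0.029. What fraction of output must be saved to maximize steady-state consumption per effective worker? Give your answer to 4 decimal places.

s_gold = 0.3300

Capital per effective worker breaks even when investment replaces (n + g + δ)·k; here n + g + δ = 0.143.
At the golden rule MPK = n+g+δ, and in any Cobb-Douglas steady state s = (n+g+δ)·k/y = MPK·k/y = capital's share 0.33.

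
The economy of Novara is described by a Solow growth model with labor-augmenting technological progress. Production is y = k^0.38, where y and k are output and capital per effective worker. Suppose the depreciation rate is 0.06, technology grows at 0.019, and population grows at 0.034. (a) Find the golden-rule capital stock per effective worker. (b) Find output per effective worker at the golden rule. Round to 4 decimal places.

n + g + δ = 0.034 + 0.019 + 0.06 = 0.113.
Setting f'(k) = n+g+δ gives 0.38·k^(0.38−1) = 0.113, hence k_gold = (0.38/0.113)^(1/0.62) ≈ 7.0717.
y_gold = 7.0717^0.38 ≈ 2.1029.

(a) k_gold ≈ 7.0717; (b) y_gold ≈ 2.1029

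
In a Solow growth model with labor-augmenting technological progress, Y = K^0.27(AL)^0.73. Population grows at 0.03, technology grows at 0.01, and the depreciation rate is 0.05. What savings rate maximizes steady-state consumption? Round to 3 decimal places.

s_gold = 0.270

n + g + δ = 0.03 + 0.01 + 0.05 = 0.09.
At the golden rule MPK = n+g+δ, and in any Cobb-Douglas steady state s = (n+g+δ)·k/y = MPK·k/y = capital's share 0.27.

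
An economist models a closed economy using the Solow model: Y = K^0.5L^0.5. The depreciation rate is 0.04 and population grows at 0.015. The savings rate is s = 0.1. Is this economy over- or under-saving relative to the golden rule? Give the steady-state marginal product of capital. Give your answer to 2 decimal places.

n + δ = 0.015 + 0.04 = 0.055.
Steady-state k*: s·k^0.5 = 0.055·k gives k* = (0.1/0.055)^(1/0.5) ≈ 3.3058.
MPK = 0.5·3.3058^(-0.5) ≈ 0.2750.
MPK > n+δ = 0.055, so the economy is dynamically efficient (under-saving).

under-saving; MPK ≈ 0.27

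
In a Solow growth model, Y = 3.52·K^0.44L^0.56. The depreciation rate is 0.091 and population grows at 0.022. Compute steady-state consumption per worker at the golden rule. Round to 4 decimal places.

The effective depreciation rate is n + δ = 0.022 + 0.091 = 0.113.
Setting f'(k) = n+δ gives 0.44·3.52·k^(0.44−1) = 0.113, hence k_gold = (0.44·3.52/0.113)^(1/0.56) ≈ 107.2034.
y_gold = 3.52·107.2034^0.44 ≈ 27.5318.
c_gold = y_gold − (n+δ)·k_gold = 27.5318 − 0.113·107.2034 ≈ 15.4178.

c_gold ≈ 15.4178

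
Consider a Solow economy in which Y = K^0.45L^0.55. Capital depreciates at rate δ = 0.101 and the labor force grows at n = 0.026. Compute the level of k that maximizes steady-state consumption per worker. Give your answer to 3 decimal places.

k_gold ≈ 9.975

Break-even investment rate: n + δ = 0.026 + 0.101 = 0.127.
At the golden rule the marginal product of capital equals n+δ: 0.45·k^(0.45−1) = 0.127. Solving, k_gold = (0.45/0.127)^(1/0.55) ≈ 9.9753.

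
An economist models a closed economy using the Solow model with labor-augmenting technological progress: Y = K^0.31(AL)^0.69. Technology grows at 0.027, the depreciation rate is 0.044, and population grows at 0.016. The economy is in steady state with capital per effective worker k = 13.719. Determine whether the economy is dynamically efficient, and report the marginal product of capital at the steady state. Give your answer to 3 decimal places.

Break-even investment rate: n + g + δ = 0.016 + 0.027 + 0.044 = 0.087.
MPK = 0.31·k^(0.31−1) = 0.31·13.719^(-0.69) ≈ 0.0509.
MPK < 0.087, so the economy is dynamically inefficient (over-saving).

dynamically inefficient; MPK ≈ 0.051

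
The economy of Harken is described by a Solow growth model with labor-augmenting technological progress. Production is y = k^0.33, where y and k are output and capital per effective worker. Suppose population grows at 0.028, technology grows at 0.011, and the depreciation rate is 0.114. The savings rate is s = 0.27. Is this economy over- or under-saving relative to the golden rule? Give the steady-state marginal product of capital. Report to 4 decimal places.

under-saving; MPK ≈ 0.1870

The effective depreciation rate is n + g + δ = 0.028 + 0.011 + 0.114 = 0.153.
Steady-state k*: s·k^0.33 = 0.153·k gives k* = (0.27/0.153)^(1/0.67) ≈ 2.3344.
MPK = 0.33·2.3344^(-0.67) ≈ 0.1870.
MPK > n+g+δ = 0.153, so the economy is dynamically efficient (under-saving).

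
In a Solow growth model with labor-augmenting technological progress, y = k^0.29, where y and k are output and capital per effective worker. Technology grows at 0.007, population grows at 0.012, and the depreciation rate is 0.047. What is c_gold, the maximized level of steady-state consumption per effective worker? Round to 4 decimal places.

c_gold ≈ 1.2997

Break-even investment rate: n + g + δ = 0.012 + 0.007 + 0.047 = 0.066.
Golden rule sets MPK = n+g+δ: 0.29·k^(0.29−1) = 0.066, so k_gold = (0.29/0.066)^(1/0.71) ≈ 8.0432.
y_gold = 8.0432^0.29 ≈ 1.8305.
c_gold = y_gold − (n+g+δ)·k_gold = 1.8305 − 0.066·8.0432 ≈ 1.2997.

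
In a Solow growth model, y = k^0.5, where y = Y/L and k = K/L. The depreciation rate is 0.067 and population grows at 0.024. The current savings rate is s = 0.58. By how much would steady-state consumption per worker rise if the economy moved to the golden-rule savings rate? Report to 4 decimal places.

Δc ≈ 0.0703

Break-even investment rate: n + δ = 0.024 + 0.067 = 0.091.
Current steady state (s = 0.58): k* = (0.58/0.091)^(1/0.5) ≈ 40.6231, y* = 40.6231^0.5 ≈ 6.3736, c* = (1−0.58)·6.3736 ≈ 2.6769.
Setting f'(k) = n+δ gives 0.5·k^(0.5−1) = 0.091, hence k_gold = (0.5/0.091)^(1/0.5) ≈ 30.1896.
y_gold = 30.1896^0.5 ≈ 5.4945, c_gold = y_gold − 0.091·k_gold ≈ 2.7473.
Gain: Δc = 2.7473 − 2.6769 ≈ 0.0703.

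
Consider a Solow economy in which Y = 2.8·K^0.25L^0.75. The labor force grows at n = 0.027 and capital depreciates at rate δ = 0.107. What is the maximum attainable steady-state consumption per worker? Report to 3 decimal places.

c_gold ≈ 3.644

n + δ = 0.027 + 0.107 = 0.134.
Golden rule sets MPK = n+δ: 0.25·2.8·k^(0.25−1) = 0.134, so k_gold = (0.25·2.8/0.134)^(1/0.75) ≈ 9.0641.
y_gold = 2.8·9.0641^0.25 ≈ 4.8584.
c_gold = y_gold − (n+δ)·k_gold = 4.8584 − 0.134·9.0641 ≈ 3.6438.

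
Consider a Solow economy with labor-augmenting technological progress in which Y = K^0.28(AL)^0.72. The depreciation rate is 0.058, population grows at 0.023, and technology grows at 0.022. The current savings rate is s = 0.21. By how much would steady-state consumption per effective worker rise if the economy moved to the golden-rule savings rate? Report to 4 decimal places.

The effective depreciation rate is n + g + δ = 0.023 + 0.022 + 0.058 = 0.103.
Current steady state (s = 0.21): k* = (0.21/0.103)^(1/0.72) ≈ 2.6897, y* = 2.6897^0.28 ≈ 1.3192, c* = (1−0.21)·1.3192 ≈ 1.0422.
At the golden rule the marginal product of capital equals n+g+δ: 0.28·k^(0.28−1) = 0.103. Solving, k_gold = (0.28/0.103)^(1/0.72) ≈ 4.0107.
y_gold = 4.0107^0.28 ≈ 1.4754, c_gold = y_gold − 0.103·k_gold ≈ 1.0623.
Gain: Δc = 1.0623 − 1.0422 ≈ 0.0201.

Δc ≈ 0.0201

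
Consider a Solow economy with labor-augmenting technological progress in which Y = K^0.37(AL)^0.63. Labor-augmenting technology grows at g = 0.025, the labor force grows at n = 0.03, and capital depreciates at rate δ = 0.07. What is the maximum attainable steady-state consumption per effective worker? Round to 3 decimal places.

Capital per effective worker breaks even when investment replaces (n + g + δ)·k; here n + g + δ = 0.125.
Golden rule sets MPK = n+g+δ: 0.37·k^(0.37−1) = 0.125, so k_gold = (0.37/0.125)^(1/0.63) ≈ 5.5986.
y_gold = 5.5986^0.37 ≈ 1.8914.
c_gold = y_gold − (n+g+δ)·k_gold = 1.8914 − 0.125·5.5986 ≈ 1.1916.

c_gold ≈ 1.192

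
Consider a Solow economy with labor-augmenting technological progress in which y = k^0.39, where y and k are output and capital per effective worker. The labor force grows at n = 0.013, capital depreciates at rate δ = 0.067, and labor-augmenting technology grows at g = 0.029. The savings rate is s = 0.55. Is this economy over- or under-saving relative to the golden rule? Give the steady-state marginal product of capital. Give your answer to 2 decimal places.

Break-even investment rate: n + g + δ = 0.013 + 0.029 + 0.067 = 0.109.
Steady-state k*: s·k^0.39 = 0.109·k gives k* = (0.55/0.109)^(1/0.61) ≈ 14.2022.
MPK = 0.39·14.2022^(-0.61) ≈ 0.0773.
MPK < n+g+δ = 0.109, so the economy is dynamically inefficient (over-saving).

over-saving; MPK ≈ 0.08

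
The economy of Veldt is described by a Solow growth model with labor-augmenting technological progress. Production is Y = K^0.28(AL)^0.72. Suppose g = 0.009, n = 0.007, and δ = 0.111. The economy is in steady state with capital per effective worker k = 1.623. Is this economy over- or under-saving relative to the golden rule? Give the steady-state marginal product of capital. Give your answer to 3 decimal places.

under-saving; MPK ≈ 0.198

The effective depreciation rate is n + g + δ = 0.007 + 0.009 + 0.111 = 0.127.
MPK = 0.28·k^(0.28−1) = 0.28·1.623^(-0.72) ≈ 0.1976.
MPK > 0.127, so the economy is dynamically efficient (under-saving).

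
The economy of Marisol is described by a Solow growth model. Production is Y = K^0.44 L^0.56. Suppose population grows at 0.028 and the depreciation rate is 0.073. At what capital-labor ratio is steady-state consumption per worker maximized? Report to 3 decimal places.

k_gold ≈ 13.845

Capital per worker breaks even when investment replaces (n + δ)·k; here n + δ = 0.101.
Golden rule sets MPK = n+δ: 0.44·k^(0.44−1) = 0.101, so k_gold = (0.44/0.101)^(1/0.56) ≈ 13.8454.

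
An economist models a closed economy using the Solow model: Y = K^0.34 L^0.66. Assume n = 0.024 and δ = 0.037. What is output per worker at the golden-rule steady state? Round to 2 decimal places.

y_gold ≈ 2.42

Break-even investment rate: n + δ = 0.024 + 0.037 = 0.061.
Setting f'(k) = n+δ gives 0.34·k^(0.34−1) = 0.061, hence k_gold = (0.34/0.061)^(1/0.66) ≈ 13.5061.
Output: y_gold = k_gold^0.34 = 13.5061^0.34 ≈ 2.4231.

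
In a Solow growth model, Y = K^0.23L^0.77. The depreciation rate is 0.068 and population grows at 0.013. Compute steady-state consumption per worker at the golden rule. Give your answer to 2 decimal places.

c_gold ≈ 1.05

Capital per worker breaks even when investment replaces (n + δ)·k; here n + δ = 0.081.
Maximizing c = f(k) − (n+δ)·k gives f'(k) = n+δ, i.e. 0.23·k^(0.23−1) = 0.081, so k_gold = (0.23/0.081)^(1/0.77) ≈ 3.8782.
y_gold = 3.8782^0.23 ≈ 1.3658.
c_gold = y_gold − (n+δ)·k_gold = 1.3658 − 0.081·3.8782 ≈ 1.0517.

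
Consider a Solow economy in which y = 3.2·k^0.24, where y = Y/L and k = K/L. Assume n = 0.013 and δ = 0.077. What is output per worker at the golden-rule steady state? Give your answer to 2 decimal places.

Break-even investment rate: n + δ = 0.013 + 0.077 = 0.09.
Setting f'(k) = n+δ gives 0.24·3.2·k^(0.24−1) = 0.09, hence k_gold = (0.24·3.2/0.09)^(1/0.76) ≈ 16.7941.
Output: y_gold = 3.2·k_gold^0.24 = 3.2·16.7941^0.24 ≈ 6.2978.

y_gold ≈ 6.30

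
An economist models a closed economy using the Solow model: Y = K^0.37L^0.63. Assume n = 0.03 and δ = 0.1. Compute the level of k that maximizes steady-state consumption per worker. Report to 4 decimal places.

Capital per worker breaks even when investment replaces (n + δ)·k; here n + δ = 0.13.
Maximizing c = f(k) − (n+δ)·k gives f'(k) = n+δ, i.e. 0.37·k^(0.37−1) = 0.13, so k_gold = (0.37/0.13)^(1/0.63) ≈ 5.2607.

k_gold ≈ 5.2607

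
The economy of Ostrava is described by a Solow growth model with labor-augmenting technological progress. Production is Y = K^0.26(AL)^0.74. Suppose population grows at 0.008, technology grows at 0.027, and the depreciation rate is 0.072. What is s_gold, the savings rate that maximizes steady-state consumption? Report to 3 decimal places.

The effective depreciation rate is n + g + δ = 0.008 + 0.027 + 0.072 = 0.107.
At the golden rule MPK = n+g+δ, and in any Cobb-Douglas steady state s = (n+g+δ)·k/y = MPK·k/y = capital's share 0.26.

s_gold = 0.260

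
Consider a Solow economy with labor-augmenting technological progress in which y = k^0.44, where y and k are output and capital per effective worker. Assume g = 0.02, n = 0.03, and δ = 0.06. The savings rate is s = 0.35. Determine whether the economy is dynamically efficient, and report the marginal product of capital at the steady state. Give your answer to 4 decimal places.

The effective depreciation rate is n + g + δ = 0.03 + 0.02 + 0.06 = 0.11.
Steady-state k*: s·k^0.44 = 0.11·k gives k* = (0.35/0.11)^(1/0.56) ≈ 7.9001.
MPK = 0.44·7.9001^(-0.56) ≈ 0.1383.
MPK > n+g+δ = 0.11, so the economy is dynamically efficient (under-saving).

dynamically efficient; MPK ≈ 0.1383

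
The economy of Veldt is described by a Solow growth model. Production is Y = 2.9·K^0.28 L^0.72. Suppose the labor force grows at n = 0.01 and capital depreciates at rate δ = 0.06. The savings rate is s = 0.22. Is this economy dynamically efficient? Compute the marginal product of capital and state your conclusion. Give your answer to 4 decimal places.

n + δ = 0.01 + 0.06 = 0.07.
Steady-state k*: s·A·k^0.28 = 0.07·k gives k* = (0.22·2.9/0.07)^(1/0.72) ≈ 21.5252.
MPK = 0.28·2.9·21.5252^(-0.72) ≈ 0.0891.
MPK > n+δ = 0.07, so the economy is dynamically efficient (under-saving).

dynamically efficient; MPK ≈ 0.0891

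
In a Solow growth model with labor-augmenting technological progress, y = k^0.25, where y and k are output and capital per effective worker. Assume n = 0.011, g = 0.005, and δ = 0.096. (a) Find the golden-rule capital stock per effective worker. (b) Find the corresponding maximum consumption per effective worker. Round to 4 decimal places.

(a) k_gold ≈ 2.9172; (b) c_gold ≈ 0.9802

The effective depreciation rate is n + g + δ = 0.011 + 0.005 + 0.096 = 0.112.
At the golden rule the marginal product of capital equals n+g+δ: 0.25·k^(0.25−1) = 0.112. Solving, k_gold = (0.25/0.112)^(1/0.75) ≈ 2.9172.
y_gold = 2.9172^0.25 ≈ 1.3069; c_gold = y_gold − 0.112·k_gold ≈ 0.9802.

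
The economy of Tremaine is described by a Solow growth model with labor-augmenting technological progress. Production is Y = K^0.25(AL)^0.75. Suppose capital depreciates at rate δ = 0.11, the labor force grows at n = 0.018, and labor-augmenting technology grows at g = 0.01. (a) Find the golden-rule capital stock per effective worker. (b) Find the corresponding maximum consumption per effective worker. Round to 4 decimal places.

(a) k_gold ≈ 2.2084; (b) c_gold ≈ 0.9143

Capital per effective worker breaks even when investment replaces (n + g + δ)·k; here n + g + δ = 0.138.
Maximizing c = f(k) − (n+g+δ)·k gives f'(k) = n+g+δ, i.e. 0.25·k^(0.25−1) = 0.138, so k_gold = (0.25/0.138)^(1/0.75) ≈ 2.2084.
y_gold = 2.2084^0.25 ≈ 1.2190; c_gold = y_gold − 0.138·k_gold ≈ 0.9143.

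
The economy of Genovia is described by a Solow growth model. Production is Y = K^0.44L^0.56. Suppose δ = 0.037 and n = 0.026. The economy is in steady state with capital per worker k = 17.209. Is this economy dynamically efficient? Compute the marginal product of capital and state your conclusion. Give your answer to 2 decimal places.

dynamically efficient; MPK ≈ 0.09

The effective depreciation rate is n + δ = 0.026 + 0.037 = 0.063.
MPK = 0.44·k^(0.44−1) = 0.44·17.209^(-0.56) ≈ 0.0894.
MPK > 0.063, so the economy is dynamically efficient (under-saving).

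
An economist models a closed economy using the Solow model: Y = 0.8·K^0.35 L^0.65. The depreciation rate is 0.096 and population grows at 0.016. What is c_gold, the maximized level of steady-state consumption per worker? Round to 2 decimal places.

c_gold ≈ 0.85

Capital per worker breaks even when investment replaces (n + δ)·k; here n + δ = 0.112.
Golden rule sets MPK = n+δ: 0.35·0.8·k^(0.35−1) = 0.112, so k_gold = (0.35·0.8/0.112)^(1/0.65) ≈ 4.0946.
y_gold = 0.8·4.0946^0.35 ≈ 1.3103.
c_gold = y_gold − (n+δ)·k_gold = 1.3103 − 0.112·4.0946 ≈ 0.8517.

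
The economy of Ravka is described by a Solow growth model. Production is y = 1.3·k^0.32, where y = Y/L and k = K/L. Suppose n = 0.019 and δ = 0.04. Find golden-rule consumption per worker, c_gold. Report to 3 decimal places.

n + δ = 0.019 + 0.04 = 0.059.
Golden rule sets MPK = n+δ: 0.32·1.3·k^(0.32−1) = 0.059, so k_gold = (0.32·1.3/0.059)^(1/0.68) ≈ 17.6772.
y_gold = 1.3·17.6772^0.32 ≈ 3.2592.
c_gold = y_gold − (n+δ)·k_gold = 3.2592 − 0.059·17.6772 ≈ 2.2163.

c_gold ≈ 2.216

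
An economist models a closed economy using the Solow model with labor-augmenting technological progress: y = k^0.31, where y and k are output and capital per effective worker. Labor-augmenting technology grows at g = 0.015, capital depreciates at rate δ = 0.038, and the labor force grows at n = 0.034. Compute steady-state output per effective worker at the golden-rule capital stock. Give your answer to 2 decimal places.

y_gold ≈ 1.77

The effective depreciation rate is n + g + δ = 0.034 + 0.015 + 0.038 = 0.087.
Setting f'(k) = n+g+δ gives 0.31·k^(0.31−1) = 0.087, hence k_gold = (0.31/0.087)^(1/0.69) ≈ 6.3063.
Output: y_gold = k_gold^0.31 = 6.3063^0.31 ≈ 1.7698.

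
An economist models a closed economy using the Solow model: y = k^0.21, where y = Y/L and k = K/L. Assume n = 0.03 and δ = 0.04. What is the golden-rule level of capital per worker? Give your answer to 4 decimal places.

Break-even investment rate: n + δ = 0.03 + 0.04 = 0.07.
Setting f'(k) = n+δ gives 0.21·k^(0.21−1) = 0.07, hence k_gold = (0.21/0.07)^(1/0.79) ≈ 4.0175.

k_gold ≈ 4.0175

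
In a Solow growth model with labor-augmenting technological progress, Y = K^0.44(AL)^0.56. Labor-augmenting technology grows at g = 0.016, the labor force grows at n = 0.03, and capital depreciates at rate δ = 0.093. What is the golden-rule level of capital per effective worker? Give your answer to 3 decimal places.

Capital per effective worker breaks even when investment replaces (n + g + δ)·k; here n + g + δ = 0.139.
Setting f'(k) = n+g+δ gives 0.44·k^(0.44−1) = 0.139, hence k_gold = (0.44/0.139)^(1/0.56) ≈ 7.8278.

k_gold ≈ 7.828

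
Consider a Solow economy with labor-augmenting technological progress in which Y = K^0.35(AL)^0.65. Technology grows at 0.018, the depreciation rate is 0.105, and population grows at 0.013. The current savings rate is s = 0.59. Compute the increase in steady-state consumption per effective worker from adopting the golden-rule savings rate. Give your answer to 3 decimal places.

Δc ≈ 0.178

Capital per effective worker breaks even when investment replaces (n + g + δ)·k; here n + g + δ = 0.136.
Current steady state (s = 0.59): k* = (0.59/0.136)^(1/0.65) ≈ 9.5605, y* = 9.5605^0.35 ≈ 2.2038, c* = (1−0.59)·2.2038 ≈ 0.9036.
Setting f'(k) = n+g+δ gives 0.35·k^(0.35−1) = 0.136, hence k_gold = (0.35/0.136)^(1/0.65) ≈ 4.2814.
y_gold = 4.2814^0.35 ≈ 1.6636, c_gold = y_gold − 0.136·k_gold ≈ 1.0814.
Gain: Δc = 1.0814 − 0.9036 ≈ 0.1778.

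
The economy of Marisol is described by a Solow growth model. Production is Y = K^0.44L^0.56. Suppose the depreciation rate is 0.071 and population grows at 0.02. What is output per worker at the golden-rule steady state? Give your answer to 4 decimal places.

y_gold ≈ 3.4495

The effective depreciation rate is n + δ = 0.02 + 0.071 = 0.091.
Golden rule sets MPK = n+δ: 0.44·k^(0.44−1) = 0.091, so k_gold = (0.44/0.091)^(1/0.56) ≈ 16.6787.
Output: y_gold = k_gold^0.44 = 16.6787^0.44 ≈ 3.4495.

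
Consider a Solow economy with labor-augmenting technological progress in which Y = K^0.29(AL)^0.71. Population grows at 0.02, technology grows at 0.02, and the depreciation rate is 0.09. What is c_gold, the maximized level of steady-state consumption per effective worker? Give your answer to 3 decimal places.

The effective depreciation rate is n + g + δ = 0.02 + 0.02 + 0.09 = 0.13.
Golden rule sets MPK = n+g+δ: 0.29·k^(0.29−1) = 0.13, so k_gold = (0.29/0.13)^(1/0.71) ≈ 3.0959.
y_gold = 3.0959^0.29 ≈ 1.3878.
c_gold = y_gold − (n+g+δ)·k_gold = 1.3878 − 0.13·3.0959 ≈ 0.9853.

c_gold ≈ 0.985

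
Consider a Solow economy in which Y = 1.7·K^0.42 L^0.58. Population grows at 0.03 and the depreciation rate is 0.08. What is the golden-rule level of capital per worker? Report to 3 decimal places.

n + δ = 0.03 + 0.08 = 0.11.
Golden rule sets MPK = n+δ: 0.42·1.7·k^(0.42−1) = 0.11, so k_gold = (0.42·1.7/0.11)^(1/0.58) ≈ 25.1494.

k_gold ≈ 25.149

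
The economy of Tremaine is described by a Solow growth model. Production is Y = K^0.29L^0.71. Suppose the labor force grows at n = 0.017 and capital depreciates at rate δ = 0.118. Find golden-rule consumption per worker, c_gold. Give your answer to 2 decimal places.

The effective depreciation rate is n + δ = 0.017 + 0.118 = 0.135.
Setting f'(k) = n+δ gives 0.29·k^(0.29−1) = 0.135, hence k_gold = (0.29/0.135)^(1/0.71) ≈ 2.9356.
y_gold = 2.9356^0.29 ≈ 1.3666.
c_gold = y_gold − (n+δ)·k_gold = 1.3666 − 0.135·2.9356 ≈ 0.9703.

c_gold ≈ 0.97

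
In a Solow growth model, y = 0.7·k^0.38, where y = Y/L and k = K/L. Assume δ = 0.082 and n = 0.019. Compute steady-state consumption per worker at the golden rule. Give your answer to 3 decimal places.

c_gold ≈ 0.786

Break-even investment rate: n + δ = 0.019 + 0.082 = 0.101.
Golden rule sets MPK = n+δ: 0.38·0.7·k^(0.38−1) = 0.101, so k_gold = (0.38·0.7/0.101)^(1/0.62) ≈ 4.7679.
y_gold = 0.7·4.7679^0.38 ≈ 1.2672.
c_gold = y_gold − (n+δ)·k_gold = 1.2672 − 0.101·4.7679 ≈ 0.7857.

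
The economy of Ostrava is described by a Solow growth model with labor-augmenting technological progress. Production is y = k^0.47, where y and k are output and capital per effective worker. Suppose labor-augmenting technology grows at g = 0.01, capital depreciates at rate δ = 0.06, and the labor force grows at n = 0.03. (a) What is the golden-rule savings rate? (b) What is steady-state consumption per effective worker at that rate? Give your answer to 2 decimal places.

Break-even investment rate: n + g + δ = 0.03 + 0.01 + 0.06 = 0.1.
For Cobb-Douglas, s_gold equals capital's share: s_gold = 0.47.
Golden rule sets MPK = n+g+δ: 0.47·k^(0.47−1) = 0.1, so k_gold = (0.47/0.1)^(1/0.53) ≈ 18.5400.
y_gold = 18.5400^0.47 ≈ 3.9447; c_gold = (1−0.47)·y_gold ≈ 2.0907.

(a) s_gold = 0.47; (b) c_gold ≈ 2.09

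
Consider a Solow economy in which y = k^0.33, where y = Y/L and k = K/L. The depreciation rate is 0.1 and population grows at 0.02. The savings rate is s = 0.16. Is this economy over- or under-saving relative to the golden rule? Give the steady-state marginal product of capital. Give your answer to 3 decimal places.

under-saving; MPK ≈ 0.247

n + δ = 0.02 + 0.1 = 0.12.
Steady-state k*: s·k^0.33 = 0.12·k gives k* = (0.16/0.12)^(1/0.67) ≈ 1.5363.
MPK = 0.33·1.5363^(-0.67) ≈ 0.2475.
MPK > n+δ = 0.12, so the economy is dynamically efficient (under-saving).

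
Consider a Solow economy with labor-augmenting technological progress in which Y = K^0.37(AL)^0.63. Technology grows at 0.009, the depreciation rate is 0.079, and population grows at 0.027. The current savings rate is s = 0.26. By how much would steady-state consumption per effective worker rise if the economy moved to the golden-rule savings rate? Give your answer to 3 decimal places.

Capital per effective worker breaks even when investment replaces (n + g + δ)·k; here n + g + δ = 0.115.
Current steady state (s = 0.26): k* = (0.26/0.115)^(1/0.63) ≈ 3.6504, y* = 3.6504^0.37 ≈ 1.6146, c* = (1−0.26)·1.6146 ≈ 1.1948.
Setting f'(k) = n+g+δ gives 0.37·k^(0.37−1) = 0.115, hence k_gold = (0.37/0.115)^(1/0.63) ≈ 6.3909.
y_gold = 6.3909^0.37 ≈ 1.9864, c_gold = y_gold − 0.115·k_gold ≈ 1.2514.
Gain: Δc = 1.2514 − 1.1948 ≈ 0.0566.

Δc ≈ 0.057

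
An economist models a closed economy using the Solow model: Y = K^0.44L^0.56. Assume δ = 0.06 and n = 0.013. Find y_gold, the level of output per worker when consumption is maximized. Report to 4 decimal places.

The effective depreciation rate is n + δ = 0.013 + 0.06 = 0.073.
Golden rule sets MPK = n+δ: 0.44·k^(0.44−1) = 0.073, so k_gold = (0.44/0.073)^(1/0.56) ≈ 24.7223.
Output: y_gold = k_gold^0.44 = 24.7223^0.44 ≈ 4.1017.

y_gold ≈ 4.1017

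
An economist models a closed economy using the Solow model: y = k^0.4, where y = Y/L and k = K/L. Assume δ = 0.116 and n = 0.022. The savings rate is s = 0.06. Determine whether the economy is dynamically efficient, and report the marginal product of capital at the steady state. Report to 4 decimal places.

Capital per worker breaks even when investment replaces (n + δ)·k; here n + δ = 0.138.
Steady-state k*: s·k^0.4 = 0.138·k gives k* = (0.06/0.138)^(1/0.6) ≈ 0.2495.
MPK = 0.4·0.2495^(-0.6) ≈ 0.9200.
MPK > n+δ = 0.138, so the economy is dynamically efficient (under-saving).

dynamically efficient; MPK ≈ 0.9200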